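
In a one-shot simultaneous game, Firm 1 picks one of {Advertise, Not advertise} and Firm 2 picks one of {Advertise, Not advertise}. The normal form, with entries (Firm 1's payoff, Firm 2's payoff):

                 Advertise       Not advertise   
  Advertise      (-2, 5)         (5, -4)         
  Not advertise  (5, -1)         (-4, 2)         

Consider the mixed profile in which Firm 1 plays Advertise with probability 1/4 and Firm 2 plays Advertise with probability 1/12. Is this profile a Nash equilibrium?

Given Firm 2's mix q = 1/12, Firm 1's payoff from Advertise is 53/12 but from Not advertise is -13/4. Firm 1 strictly prefers Advertise, so Firm 1 would not mix.
So the proposed profile is not a Nash equilibrium.

No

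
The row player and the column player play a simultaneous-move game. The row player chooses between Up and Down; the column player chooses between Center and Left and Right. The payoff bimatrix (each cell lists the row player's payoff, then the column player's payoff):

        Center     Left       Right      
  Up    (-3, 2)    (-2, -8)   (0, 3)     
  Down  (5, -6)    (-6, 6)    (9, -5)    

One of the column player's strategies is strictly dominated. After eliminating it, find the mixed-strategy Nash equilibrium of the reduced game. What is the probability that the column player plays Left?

The column player's strategy Center is strictly dominated by Right: 3 > 2 and -5 > -6. Eliminate Center.
The column player's mix must leave the row player indifferent between Up and Down.
  the row player's payoff to Up: q·(-2) + (1−q)·0 = -2q
  the row player's payoff to Down: q·(-6) + (1−q)·9 = -15q + 9
  -2q = -15q + 9  ⇒  13q = 9  ⇒  q = 9/13.

q = 9/13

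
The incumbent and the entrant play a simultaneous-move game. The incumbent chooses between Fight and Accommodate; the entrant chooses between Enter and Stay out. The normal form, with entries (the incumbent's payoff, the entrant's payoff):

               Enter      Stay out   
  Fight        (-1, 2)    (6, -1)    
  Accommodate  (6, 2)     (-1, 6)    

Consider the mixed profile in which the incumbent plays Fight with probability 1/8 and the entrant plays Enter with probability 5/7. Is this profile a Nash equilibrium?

Given the incumbent's mix p = 1/8, the entrant's payoff from Enter is 2 but from Stay out is 41/8. The entrant strictly prefers Stay out, so the entrant would not mix.
So the proposed profile is not a Nash equilibrium.

No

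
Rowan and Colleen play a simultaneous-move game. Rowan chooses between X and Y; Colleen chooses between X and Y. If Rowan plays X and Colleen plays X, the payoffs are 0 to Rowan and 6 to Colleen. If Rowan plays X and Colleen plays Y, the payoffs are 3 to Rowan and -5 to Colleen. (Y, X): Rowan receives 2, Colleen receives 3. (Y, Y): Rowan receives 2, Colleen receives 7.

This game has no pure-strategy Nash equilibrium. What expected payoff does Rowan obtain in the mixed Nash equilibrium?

Set Rowan's expected payoff from X equal to that from Y:
  Rowan's payoff to X: q·0 + (1−q)·3 = -3q + 3
  Rowan's payoff to Y: q·2 + (1−q)·2 = 2
  -3q + 3 = 2  ⇒  -3q = -1  ⇒  q = 1/3.
At equilibrium Rowan is indifferent across rows, so Rowan's payoff equals the payoff from X: (1/3)·0 + (2/3)·3 = 2.

2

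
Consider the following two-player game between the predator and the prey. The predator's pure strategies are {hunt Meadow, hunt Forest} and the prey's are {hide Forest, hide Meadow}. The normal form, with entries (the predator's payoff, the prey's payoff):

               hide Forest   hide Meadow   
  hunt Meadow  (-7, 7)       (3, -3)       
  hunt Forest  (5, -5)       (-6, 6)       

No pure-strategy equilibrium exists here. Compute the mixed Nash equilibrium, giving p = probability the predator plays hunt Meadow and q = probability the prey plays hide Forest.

p = 11/21, q = 3/7

In a mixed equilibrium the prey is indifferent between hide Forest and hide Meadow; this condition fixes p.
  the prey's payoff from hide Forest: p·7 + (1−p)·(-5) = 12p - 5
  the prey's payoff from hide Meadow: p·(-3) + (1−p)·6 = -9p + 6
  12p - 5 = -9p + 6  ⇒  21p = 11  ⇒  p = 11/21.
Set the predator's expected payoff from hunt Meadow equal to that from hunt Forest:
  the predator's expected payoff from hunt Meadow: q·(-7) + (1−q)·3 = -10q + 3
  the predator's expected payoff from hunt Forest: q·5 + (1−q)·(-6) = 11q - 6
  -10q + 3 = 11q - 6  ⇒  -21q = -9  ⇒  q = 3/7.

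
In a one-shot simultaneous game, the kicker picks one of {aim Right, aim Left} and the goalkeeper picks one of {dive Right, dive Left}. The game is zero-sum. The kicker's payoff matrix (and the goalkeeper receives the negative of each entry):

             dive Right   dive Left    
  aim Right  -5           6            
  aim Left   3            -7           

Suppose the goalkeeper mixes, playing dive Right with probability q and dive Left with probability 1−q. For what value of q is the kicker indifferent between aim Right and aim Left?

In a mixed equilibrium the kicker is indifferent between aim Right and aim Left; this condition fixes q.
  the kicker's expected payoff from aim Right: q·(-5) + (1−q)·6 = -11q + 6
  the kicker's expected payoff from aim Left: q·3 + (1−q)·(-7) = 10q - 7
  -11q + 6 = 10q - 7  ⇒  -21q = -13  ⇒  q = 13/21.

q = 13/21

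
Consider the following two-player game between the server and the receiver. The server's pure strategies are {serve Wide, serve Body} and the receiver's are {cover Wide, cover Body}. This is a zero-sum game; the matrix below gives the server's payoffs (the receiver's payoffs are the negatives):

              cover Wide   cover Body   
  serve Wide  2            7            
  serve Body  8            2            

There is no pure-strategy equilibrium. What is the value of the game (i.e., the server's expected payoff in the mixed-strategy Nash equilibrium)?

v = 52/11

In a mixed equilibrium the server is indifferent between serve Wide and serve Body; this condition fixes q.
  the server's expected payoff from serve Wide: q·2 + (1−q)·7 = -5q + 7
  the server's expected payoff from serve Body: q·8 + (1−q)·2 = 6q + 2
  -5q + 7 = 6q + 2  ⇒  -11q = -5  ⇒  q = 5/11.
The value is the server's expected payoff against this mix (using serve Wide): (5/11)·2 + (6/11)·7 = 52/11.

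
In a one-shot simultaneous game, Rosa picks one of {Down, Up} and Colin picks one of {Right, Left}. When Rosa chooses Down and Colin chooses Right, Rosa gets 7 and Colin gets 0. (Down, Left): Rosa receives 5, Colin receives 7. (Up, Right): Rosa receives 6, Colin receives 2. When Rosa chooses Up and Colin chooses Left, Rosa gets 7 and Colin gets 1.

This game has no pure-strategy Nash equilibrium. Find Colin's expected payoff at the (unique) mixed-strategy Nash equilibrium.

7/4

Colin's indifference between Right and Left determines Rosa's mixing probability p:
  Colin's expected payoff from Right: p·0 + (1−p)·2 = -2p + 2
  Colin's expected payoff from Left: p·7 + (1−p)·1 = 6p + 1
  -2p + 2 = 6p + 1  ⇒  -8p = -1  ⇒  p = 1/8.
At equilibrium Colin is indifferent across columns, so Colin's payoff equals the payoff from Right: (1/8)·0 + (7/8)·2 = 7/4.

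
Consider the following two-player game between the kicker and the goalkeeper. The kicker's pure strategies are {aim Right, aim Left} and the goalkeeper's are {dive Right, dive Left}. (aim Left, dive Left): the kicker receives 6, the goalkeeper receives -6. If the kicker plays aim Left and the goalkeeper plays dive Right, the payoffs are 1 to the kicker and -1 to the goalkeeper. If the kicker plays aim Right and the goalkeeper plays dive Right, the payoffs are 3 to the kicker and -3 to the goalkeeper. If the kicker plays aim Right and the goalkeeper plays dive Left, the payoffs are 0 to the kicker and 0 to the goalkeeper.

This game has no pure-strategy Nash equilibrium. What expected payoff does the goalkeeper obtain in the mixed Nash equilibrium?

In a mixed equilibrium the goalkeeper is indifferent between dive Right and dive Left; this condition fixes p.
  the goalkeeper's payoff from dive Right: p·(-3) + (1−p)·(-1) = -2p - 1
  the goalkeeper's payoff from dive Left: p·0 + (1−p)·(-6) = 6p - 6
  -2p - 1 = 6p - 6  ⇒  -8p = -5  ⇒  p = 5/8.
At equilibrium the goalkeeper is indifferent across columns, so the goalkeeper's payoff equals the payoff from dive Right: (5/8)·(-3) + (3/8)·(-1) = -9/4.

-9/4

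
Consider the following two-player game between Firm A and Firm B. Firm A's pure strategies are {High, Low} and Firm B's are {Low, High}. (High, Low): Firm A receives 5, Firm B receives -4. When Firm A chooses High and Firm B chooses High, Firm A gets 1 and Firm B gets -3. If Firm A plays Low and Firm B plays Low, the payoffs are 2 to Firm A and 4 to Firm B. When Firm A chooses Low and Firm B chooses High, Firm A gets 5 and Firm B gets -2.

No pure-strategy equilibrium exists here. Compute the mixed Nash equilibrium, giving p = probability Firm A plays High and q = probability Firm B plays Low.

p = 6/7, q = 4/7

Set Firm B's expected payoff from Low equal to that from High:
  Firm B's expected payoff from Low: p·(-4) + (1−p)·4 = -8p + 4
  Firm B's expected payoff from High: p·(-3) + (1−p)·(-2) = -p - 2
  -8p + 4 = -p - 2  ⇒  -7p = -6  ⇒  p = 6/7.
Firm B's mix must leave Firm A indifferent between High and Low.
  Firm A's payoff to High: q·5 + (1−q)·1 = 4q + 1
  Firm A's payoff to Low: q·2 + (1−q)·5 = -3q + 5
  4q + 1 = -3q + 5  ⇒  7q = 4  ⇒  q = 4/7.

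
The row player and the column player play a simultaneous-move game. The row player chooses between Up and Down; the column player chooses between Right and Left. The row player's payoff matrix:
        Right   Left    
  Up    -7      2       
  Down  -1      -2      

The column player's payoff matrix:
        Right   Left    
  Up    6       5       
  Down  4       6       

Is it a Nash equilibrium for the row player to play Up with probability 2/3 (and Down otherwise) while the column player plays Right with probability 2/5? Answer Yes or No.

Yes

Check the column player's indifference given the row player's mix p = 2/3:
  payoff from Right = 16/3; payoff from Left = 16/3 — equal.
Check the row player's indifference given the column player's mix q = 2/5:
  payoff from Up = -8/5; payoff from Down = -8/5 — equal.
Both players are indifferent, so neither can profitably deviate.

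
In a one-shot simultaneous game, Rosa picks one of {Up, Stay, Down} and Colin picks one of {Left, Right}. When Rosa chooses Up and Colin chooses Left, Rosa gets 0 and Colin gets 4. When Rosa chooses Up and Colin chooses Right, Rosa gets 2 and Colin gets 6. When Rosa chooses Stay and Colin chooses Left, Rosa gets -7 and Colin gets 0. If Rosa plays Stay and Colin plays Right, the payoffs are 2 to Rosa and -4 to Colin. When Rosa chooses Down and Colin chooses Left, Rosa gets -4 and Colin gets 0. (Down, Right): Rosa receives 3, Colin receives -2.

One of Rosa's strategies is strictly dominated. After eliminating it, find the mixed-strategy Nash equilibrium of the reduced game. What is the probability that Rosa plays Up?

Rosa's strategy Stay is strictly dominated by Down: -4 > -7 and 3 > 2. Eliminate Stay.
In a mixed equilibrium Colin is indifferent between Left and Right; this condition fixes p.
  Colin's payoff to Left: p·4 + (1−p)·0 = 4p
  Colin's payoff to Right: p·6 + (1−p)·(-2) = 8p - 2
  4p = 8p - 2  ⇒  -4p = -2  ⇒  p = 1/2.

p = 1/2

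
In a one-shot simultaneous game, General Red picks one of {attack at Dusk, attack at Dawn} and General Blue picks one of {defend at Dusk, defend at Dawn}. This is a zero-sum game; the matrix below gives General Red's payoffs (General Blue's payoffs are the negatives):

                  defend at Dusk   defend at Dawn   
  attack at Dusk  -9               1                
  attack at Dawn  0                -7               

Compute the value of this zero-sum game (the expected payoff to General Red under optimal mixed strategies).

v = -63/17

General Red's indifference between attack at Dusk and attack at Dawn determines General Blue's mixing probability q:
  General Red's expected payoff from attack at Dusk: q·(-9) + (1−q)·1 = -10q + 1
  General Red's expected payoff from attack at Dawn: q·0 + (1−q)·(-7) = 7q - 7
  -10q + 1 = 7q - 7  ⇒  -17q = -8  ⇒  q = 8/17.
The value is General Red's expected payoff against this mix (using attack at Dusk): (8/17)·(-9) + (9/17)·1 = -63/17.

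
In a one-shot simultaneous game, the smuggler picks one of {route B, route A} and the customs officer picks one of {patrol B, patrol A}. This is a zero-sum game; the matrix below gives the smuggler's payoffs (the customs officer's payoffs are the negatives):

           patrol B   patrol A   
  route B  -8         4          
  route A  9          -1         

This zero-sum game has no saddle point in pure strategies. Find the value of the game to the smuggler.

v = 14/11

In a mixed equilibrium the smuggler is indifferent between route B and route A; this condition fixes q.
  the smuggler's payoff from route B: q·(-8) + (1−q)·4 = -12q + 4
  the smuggler's payoff from route A: q·9 + (1−q)·(-1) = 10q - 1
  -12q + 4 = 10q - 1  ⇒  -22q = -5  ⇒  q = 5/22.
The value is the smuggler's expected payoff against this mix (using route B): (5/22)·(-8) + (17/22)·4 = 14/11.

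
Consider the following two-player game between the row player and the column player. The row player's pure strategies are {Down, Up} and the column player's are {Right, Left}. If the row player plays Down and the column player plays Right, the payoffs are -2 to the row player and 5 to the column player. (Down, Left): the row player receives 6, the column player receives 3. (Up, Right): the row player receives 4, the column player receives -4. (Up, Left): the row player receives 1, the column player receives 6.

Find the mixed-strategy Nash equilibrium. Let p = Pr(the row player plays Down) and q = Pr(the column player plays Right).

p = 5/6, q = 5/11

For the column player to be willing to mix, the column player must be indifferent between Right and Left, which pins down the row player's mix.
  the column player's expected payoff from Right: p·5 + (1−p)·(-4) = 9p - 4
  the column player's expected payoff from Left: p·3 + (1−p)·6 = -3p + 6
  9p - 4 = -3p + 6  ⇒  12p = 10  ⇒  p = 5/6.
The row player's indifference between Down and Up determines the column player's mixing probability q:
  the row player's payoff from Down: q·(-2) + (1−q)·6 = -8q + 6
  the row player's payoff from Up: q·4 + (1−q)·1 = 3q + 1
  -8q + 6 = 3q + 1  ⇒  -11q = -5  ⇒  q = 5/11.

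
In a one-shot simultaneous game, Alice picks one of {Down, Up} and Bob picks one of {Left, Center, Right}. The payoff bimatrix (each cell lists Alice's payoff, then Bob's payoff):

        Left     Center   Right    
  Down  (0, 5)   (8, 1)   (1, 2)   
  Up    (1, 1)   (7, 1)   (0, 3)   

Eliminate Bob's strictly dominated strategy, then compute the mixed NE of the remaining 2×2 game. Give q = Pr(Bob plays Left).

q = 1/2

Bob's strategy Center is strictly dominated by Right: 2 > 1 and 3 > 1. Eliminate Center.
Set Alice's expected payoff from Down equal to that from Up:
  Alice's expected payoff from Down: q·0 + (1−q)·1 = -q + 1
  Alice's expected payoff from Up: q·1 + (1−q)·0 = q
  -q + 1 = q  ⇒  -2q = -1  ⇒  q = 1/2.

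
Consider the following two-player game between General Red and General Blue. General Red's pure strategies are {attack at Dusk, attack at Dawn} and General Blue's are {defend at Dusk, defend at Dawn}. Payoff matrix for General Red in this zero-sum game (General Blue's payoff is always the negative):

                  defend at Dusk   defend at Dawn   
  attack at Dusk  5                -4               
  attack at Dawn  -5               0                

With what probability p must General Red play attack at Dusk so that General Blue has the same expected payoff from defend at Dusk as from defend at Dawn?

In a mixed equilibrium General Blue is indifferent between defend at Dusk and defend at Dawn; this condition fixes p.
  General Blue's payoff from defend at Dusk: p·(-5) + (1−p)·5 = -10p + 5
  General Blue's payoff from defend at Dawn: p·4 + (1−p)·0 = 4p
  -10p + 5 = 4p  ⇒  -14p = -5  ⇒  p = 5/14.

p = 5/14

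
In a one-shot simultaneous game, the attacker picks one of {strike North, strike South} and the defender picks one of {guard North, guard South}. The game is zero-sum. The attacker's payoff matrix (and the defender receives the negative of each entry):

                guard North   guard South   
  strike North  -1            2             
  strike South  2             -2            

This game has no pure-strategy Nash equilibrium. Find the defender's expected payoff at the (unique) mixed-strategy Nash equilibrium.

Set the defender's expected payoff from guard North equal to that from guard South:
  the defender's expected payoff from guard North: p·1 + (1−p)·(-2) = 3p - 2
  the defender's expected payoff from guard South: p·(-2) + (1−p)·2 = -4p + 2
  3p - 2 = -4p + 2  ⇒  7p = 4  ⇒  p = 4/7.
At equilibrium the defender is indifferent across columns, so the defender's payoff equals the payoff from guard North: (4/7)·1 + (3/7)·(-2) = -2/7.

-2/7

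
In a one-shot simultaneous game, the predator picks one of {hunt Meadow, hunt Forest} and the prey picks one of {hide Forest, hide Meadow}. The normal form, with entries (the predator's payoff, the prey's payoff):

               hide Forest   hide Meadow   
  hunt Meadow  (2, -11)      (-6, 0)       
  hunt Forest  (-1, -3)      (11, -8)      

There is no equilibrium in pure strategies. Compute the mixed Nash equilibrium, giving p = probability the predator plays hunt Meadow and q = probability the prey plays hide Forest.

The prey's indifference between hide Forest and hide Meadow determines the predator's mixing probability p:
  the prey's expected payoff from hide Forest: p·(-11) + (1−p)·(-3) = -8p - 3
  the prey's expected payoff from hide Meadow: p·0 + (1−p)·(-8) = 8p - 8
  -8p - 3 = 8p - 8  ⇒  -16p = -5  ⇒  p = 5/16.
For the predator to be willing to mix, the predator must be indifferent between hunt Meadow and hunt Forest, which pins down the prey's mix.
  the predator's payoff to hunt Meadow: q·2 + (1−q)·(-6) = 8q - 6
  the predator's payoff to hunt Forest: q·(-1) + (1−q)·11 = -12q + 11
  8q - 6 = -12q + 11  ⇒  20q = 17  ⇒  q = 17/20.

p = 5/16, q = 17/20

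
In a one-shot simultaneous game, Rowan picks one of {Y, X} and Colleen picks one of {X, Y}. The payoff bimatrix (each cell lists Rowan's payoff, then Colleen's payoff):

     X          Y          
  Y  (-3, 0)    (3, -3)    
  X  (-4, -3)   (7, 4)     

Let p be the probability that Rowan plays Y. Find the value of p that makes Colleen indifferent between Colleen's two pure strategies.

Colleen's indifference between X and Y determines Rowan's mixing probability p:
  Colleen's payoff from X: p·0 + (1−p)·(-3) = 3p - 3
  Colleen's payoff from Y: p·(-3) + (1−p)·4 = -7p + 4
  3p - 3 = -7p + 4  ⇒  10p = 7  ⇒  p = 7/10.

p = 7/10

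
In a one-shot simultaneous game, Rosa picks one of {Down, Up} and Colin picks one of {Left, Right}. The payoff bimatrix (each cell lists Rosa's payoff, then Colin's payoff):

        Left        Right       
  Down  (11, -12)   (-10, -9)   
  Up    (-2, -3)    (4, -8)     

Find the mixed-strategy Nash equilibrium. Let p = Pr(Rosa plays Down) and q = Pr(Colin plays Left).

p = 5/8, q = 14/27

For Colin to be willing to mix, Colin must be indifferent between Left and Right, which pins down Rosa's mix.
  Colin's payoff from Left: p·(-12) + (1−p)·(-3) = -9p - 3
  Colin's payoff from Right: p·(-9) + (1−p)·(-8) = -p - 8
  -9p - 3 = -p - 8  ⇒  -8p = -5  ⇒  p = 5/8.
For Rosa to be willing to mix, Rosa must be indifferent between Down and Up, which pins down Colin's mix.
  Rosa's payoff from Down: q·11 + (1−q)·(-10) = 21q - 10
  Rosa's payoff from Up: q·(-2) + (1−q)·4 = -6q + 4
  21q - 10 = -6q + 4  ⇒  27q = 14  ⇒  q = 14/27.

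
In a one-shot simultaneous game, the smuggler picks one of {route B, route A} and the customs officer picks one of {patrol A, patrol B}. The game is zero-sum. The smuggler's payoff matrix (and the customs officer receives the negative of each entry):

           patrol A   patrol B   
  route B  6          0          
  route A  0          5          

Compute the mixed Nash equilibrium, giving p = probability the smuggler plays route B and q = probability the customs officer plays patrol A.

In a mixed equilibrium the customs officer is indifferent between patrol A and patrol B; this condition fixes p.
  the customs officer's payoff to patrol A: p·(-6) + (1−p)·0 = -6p
  the customs officer's payoff to patrol B: p·0 + (1−p)·(-5) = 5p - 5
  -6p = 5p - 5  ⇒  -11p = -5  ⇒  p = 5/11.
In a mixed equilibrium the smuggler is indifferent between route B and route A; this condition fixes q.
  the smuggler's expected payoff from route B: q·6 + (1−q)·0 = 6q
  the smuggler's expected payoff from route A: q·0 + (1−q)·5 = -5q + 5
  6q = -5q + 5  ⇒  11q = 5  ⇒  q = 5/11.

p = 5/11, q = 5/11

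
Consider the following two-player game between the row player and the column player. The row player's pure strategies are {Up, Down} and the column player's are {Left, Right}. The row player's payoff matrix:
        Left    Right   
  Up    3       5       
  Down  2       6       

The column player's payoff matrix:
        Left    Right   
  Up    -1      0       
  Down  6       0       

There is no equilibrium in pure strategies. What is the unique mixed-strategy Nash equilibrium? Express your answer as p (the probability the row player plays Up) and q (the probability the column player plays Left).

For the column player to be willing to mix, the column player must be indifferent between Left and Right, which pins down the row player's mix.
  the column player's payoff from Left: p·(-1) + (1−p)·6 = -7p + 6
  the column player's payoff from Right: p·0 + (1−p)·0 = 0
  -7p + 6 = 0  ⇒  -7p = -6  ⇒  p = 6/7.
For the row player to be willing to mix, the row player must be indifferent between Up and Down, which pins down the column player's mix.
  the row player's payoff from Up: q·3 + (1−q)·5 = -2q + 5
  the row player's payoff from Down: q·2 + (1−q)·6 = -4q + 6
  -2q + 5 = -4q + 6  ⇒  2q = 1  ⇒  q = 1/2.

p = 6/7, q = 1/2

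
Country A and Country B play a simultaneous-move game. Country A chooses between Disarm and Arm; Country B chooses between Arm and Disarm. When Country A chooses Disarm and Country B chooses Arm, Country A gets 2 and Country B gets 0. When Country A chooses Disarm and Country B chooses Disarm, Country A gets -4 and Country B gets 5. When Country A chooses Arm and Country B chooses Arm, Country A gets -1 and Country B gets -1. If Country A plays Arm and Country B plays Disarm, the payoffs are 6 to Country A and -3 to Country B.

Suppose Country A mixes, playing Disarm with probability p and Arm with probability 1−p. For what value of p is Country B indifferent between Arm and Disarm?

p = 2/7

For Country B to be willing to mix, Country B must be indifferent between Arm and Disarm, which pins down Country A's mix.
  Country B's expected payoff from Arm: p·0 + (1−p)·(-1) = p - 1
  Country B's expected payoff from Disarm: p·5 + (1−p)·(-3) = 8p - 3
  p - 1 = 8p - 3  ⇒  -7p = -2  ⇒  p = 2/7.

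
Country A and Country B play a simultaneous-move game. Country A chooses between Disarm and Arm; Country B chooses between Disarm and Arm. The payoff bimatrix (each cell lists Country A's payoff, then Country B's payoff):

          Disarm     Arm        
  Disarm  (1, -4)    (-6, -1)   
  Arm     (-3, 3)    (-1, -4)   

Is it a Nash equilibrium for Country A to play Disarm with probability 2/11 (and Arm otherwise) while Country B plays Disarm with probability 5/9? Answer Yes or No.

Given Country A's mix p = 2/11, Country B's payoff from Disarm is 19/11 but from Arm is -38/11. Country B strictly prefers Disarm, so Country B would not mix.
So the proposed profile is not a Nash equilibrium.

No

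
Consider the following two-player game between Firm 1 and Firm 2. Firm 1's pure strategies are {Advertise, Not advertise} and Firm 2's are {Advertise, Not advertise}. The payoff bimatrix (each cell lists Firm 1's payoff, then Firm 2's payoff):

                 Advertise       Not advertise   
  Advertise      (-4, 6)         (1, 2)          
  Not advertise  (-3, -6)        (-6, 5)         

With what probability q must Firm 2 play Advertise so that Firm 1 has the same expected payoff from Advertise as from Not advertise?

q = 7/8

Set Firm 1's expected payoff from Advertise equal to that from Not advertise:
  Firm 1's payoff from Advertise: q·(-4) + (1−q)·1 = -5q + 1
  Firm 1's payoff from Not advertise: q·(-3) + (1−q)·(-6) = 3q - 6
  -5q + 1 = 3q - 6  ⇒  -8q = -7  ⇒  q = 7/8.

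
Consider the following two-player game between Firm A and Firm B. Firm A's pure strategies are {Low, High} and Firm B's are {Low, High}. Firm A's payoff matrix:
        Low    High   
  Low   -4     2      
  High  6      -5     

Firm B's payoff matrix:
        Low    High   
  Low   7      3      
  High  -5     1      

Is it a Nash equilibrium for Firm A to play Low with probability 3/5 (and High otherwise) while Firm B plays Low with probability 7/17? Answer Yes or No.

Yes

Check Firm B's indifference given Firm A's mix p = 3/5:
  payoff from Low = 11/5; payoff from High = 11/5 — equal.
Check Firm A's indifference given Firm B's mix q = 7/17:
  payoff from Low = -8/17; payoff from High = -8/17 — equal.
Both players are indifferent, so neither can profitably deviate.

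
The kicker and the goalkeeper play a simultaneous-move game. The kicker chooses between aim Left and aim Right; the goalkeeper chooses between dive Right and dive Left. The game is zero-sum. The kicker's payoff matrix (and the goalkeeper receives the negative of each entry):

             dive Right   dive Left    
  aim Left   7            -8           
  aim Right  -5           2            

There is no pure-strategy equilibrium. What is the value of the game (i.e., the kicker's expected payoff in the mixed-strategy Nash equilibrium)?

The kicker's indifference between aim Left and aim Right determines the goalkeeper's mixing probability q:
  the kicker's expected payoff from aim Left: q·7 + (1−q)·(-8) = 15q - 8
  the kicker's expected payoff from aim Right: q·(-5) + (1−q)·2 = -7q + 2
  15q - 8 = -7q + 2  ⇒  22q = 10  ⇒  q = 5/11.
The value is the kicker's expected payoff against this mix (using aim Left): (5/11)·7 + (6/11)·(-8) = -13/11.

v = -13/11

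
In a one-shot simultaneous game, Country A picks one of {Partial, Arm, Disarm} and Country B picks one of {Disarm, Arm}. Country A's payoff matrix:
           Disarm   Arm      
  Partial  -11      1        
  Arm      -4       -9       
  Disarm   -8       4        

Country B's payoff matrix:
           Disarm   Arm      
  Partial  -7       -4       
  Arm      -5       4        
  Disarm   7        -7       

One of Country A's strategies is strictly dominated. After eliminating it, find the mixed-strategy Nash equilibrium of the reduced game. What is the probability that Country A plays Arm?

p = 14/23

Country A's strategy Partial is strictly dominated by Disarm: -8 > -11 and 4 > 1. Eliminate Partial.
Country A's mix must leave Country B indifferent between Disarm and Arm.
  Country B's payoff to Disarm: p·(-5) + (1−p)·7 = -12p + 7
  Country B's payoff to Arm: p·4 + (1−p)·(-7) = 11p - 7
  -12p + 7 = 11p - 7  ⇒  -23p = -14  ⇒  p = 14/23.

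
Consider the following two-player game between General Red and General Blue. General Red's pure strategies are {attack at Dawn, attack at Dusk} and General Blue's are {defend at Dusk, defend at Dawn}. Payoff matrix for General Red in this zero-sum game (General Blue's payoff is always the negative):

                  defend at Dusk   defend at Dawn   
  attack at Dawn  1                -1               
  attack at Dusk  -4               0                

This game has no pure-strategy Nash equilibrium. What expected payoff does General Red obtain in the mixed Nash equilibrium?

-2/3

General Blue's mix must leave General Red indifferent between attack at Dawn and attack at Dusk.
  General Red's payoff from attack at Dawn: q·1 + (1−q)·(-1) = 2q - 1
  General Red's payoff from attack at Dusk: q·(-4) + (1−q)·0 = -4q
  2q - 1 = -4q  ⇒  6q = 1  ⇒  q = 1/6.
At equilibrium General Red is indifferent across rows, so General Red's payoff equals the payoff from attack at Dawn: (1/6)·1 + (5/6)·(-1) = -2/3.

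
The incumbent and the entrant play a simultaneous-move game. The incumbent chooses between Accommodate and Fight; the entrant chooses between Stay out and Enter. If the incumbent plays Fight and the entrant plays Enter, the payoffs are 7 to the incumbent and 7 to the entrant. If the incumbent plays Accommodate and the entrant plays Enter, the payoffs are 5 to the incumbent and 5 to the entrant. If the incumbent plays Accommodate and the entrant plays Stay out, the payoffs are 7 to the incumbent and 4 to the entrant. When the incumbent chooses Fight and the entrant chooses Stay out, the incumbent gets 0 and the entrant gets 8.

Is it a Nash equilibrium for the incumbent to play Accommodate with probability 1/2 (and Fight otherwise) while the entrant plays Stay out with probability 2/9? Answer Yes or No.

Check the entrant's indifference given the incumbent's mix p = 1/2:
  payoff from Stay out = 6; payoff from Enter = 6 — equal.
Check the incumbent's indifference given the entrant's mix q = 2/9:
  payoff from Accommodate = 49/9; payoff from Fight = 49/9 — equal.
Both players are indifferent, so neither can profitably deviate.

Yes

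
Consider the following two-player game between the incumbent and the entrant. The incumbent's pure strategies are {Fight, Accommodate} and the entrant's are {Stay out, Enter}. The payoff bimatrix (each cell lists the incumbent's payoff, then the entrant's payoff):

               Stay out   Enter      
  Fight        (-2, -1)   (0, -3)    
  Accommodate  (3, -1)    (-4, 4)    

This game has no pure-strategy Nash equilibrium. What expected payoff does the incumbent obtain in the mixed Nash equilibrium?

Set the incumbent's expected payoff from Fight equal to that from Accommodate:
  the incumbent's expected payoff from Fight: q·(-2) + (1−q)·0 = -2q
  the incumbent's expected payoff from Accommodate: q·3 + (1−q)·(-4) = 7q - 4
  -2q = 7q - 4  ⇒  -9q = -4  ⇒  q = 4/9.
At equilibrium the incumbent is indifferent across rows, so the incumbent's payoff equals the payoff from Fight: (4/9)·(-2) + (5/9)·0 = -8/9.

-8/9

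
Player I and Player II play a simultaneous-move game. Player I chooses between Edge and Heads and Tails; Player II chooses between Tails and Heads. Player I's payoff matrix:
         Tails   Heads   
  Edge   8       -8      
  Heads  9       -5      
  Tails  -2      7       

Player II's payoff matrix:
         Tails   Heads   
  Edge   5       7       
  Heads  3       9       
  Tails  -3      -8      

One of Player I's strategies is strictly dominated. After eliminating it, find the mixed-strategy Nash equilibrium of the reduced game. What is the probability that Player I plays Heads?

Player I's strategy Edge is strictly dominated by Heads: 9 > 8 and -5 > -8. Eliminate Edge.
Player I's mix must leave Player II indifferent between Tails and Heads.
  Player II's payoff from Tails: p·3 + (1−p)·(-3) = 6p - 3
  Player II's payoff from Heads: p·9 + (1−p)·(-8) = 17p - 8
  6p - 3 = 17p - 8  ⇒  -11p = -5  ⇒  p = 5/11.

p = 5/11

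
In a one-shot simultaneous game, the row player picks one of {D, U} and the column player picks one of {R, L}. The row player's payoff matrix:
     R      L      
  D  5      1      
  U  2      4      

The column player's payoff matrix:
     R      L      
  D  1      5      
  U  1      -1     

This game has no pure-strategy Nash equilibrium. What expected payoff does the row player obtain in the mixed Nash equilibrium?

The row player's indifference between D and U determines the column player's mixing probability q:
  the row player's payoff from D: q·5 + (1−q)·1 = 4q + 1
  the row player's payoff from U: q·2 + (1−q)·4 = -2q + 4
  4q + 1 = -2q + 4  ⇒  6q = 3  ⇒  q = 1/2.
At equilibrium the row player is indifferent across rows, so the row player's payoff equals the payoff from D: (1/2)·5 + (1/2)·1 = 3.

3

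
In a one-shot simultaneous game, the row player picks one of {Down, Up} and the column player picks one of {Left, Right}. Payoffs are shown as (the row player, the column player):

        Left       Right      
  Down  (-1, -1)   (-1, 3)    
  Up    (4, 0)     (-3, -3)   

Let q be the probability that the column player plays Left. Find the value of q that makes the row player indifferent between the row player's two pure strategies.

q = 2/7

For the row player to be willing to mix, the row player must be indifferent between Down and Up, which pins down the column player's mix.
  the row player's expected payoff from Down: q·(-1) + (1−q)·(-1) = -1
  the row player's expected payoff from Up: q·4 + (1−q)·(-3) = 7q - 3
  -1 = 7q - 3  ⇒  -7q = -2  ⇒  q = 2/7.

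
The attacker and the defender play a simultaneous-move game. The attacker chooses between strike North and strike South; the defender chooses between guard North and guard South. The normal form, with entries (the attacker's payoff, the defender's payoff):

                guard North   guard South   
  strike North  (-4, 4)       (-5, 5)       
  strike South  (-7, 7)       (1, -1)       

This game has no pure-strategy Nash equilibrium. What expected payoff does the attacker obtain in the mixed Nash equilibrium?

The defender's mix must leave the attacker indifferent between strike North and strike South.
  the attacker's payoff to strike North: q·(-4) + (1−q)·(-5) = q - 5
  the attacker's payoff to strike South: q·(-7) + (1−q)·1 = -8q + 1
  q - 5 = -8q + 1  ⇒  9q = 6  ⇒  q = 2/3.
At equilibrium the attacker is indifferent across rows, so the attacker's payoff equals the payoff from strike North: (2/3)·(-4) + (1/3)·(-5) = -13/3.

-13/3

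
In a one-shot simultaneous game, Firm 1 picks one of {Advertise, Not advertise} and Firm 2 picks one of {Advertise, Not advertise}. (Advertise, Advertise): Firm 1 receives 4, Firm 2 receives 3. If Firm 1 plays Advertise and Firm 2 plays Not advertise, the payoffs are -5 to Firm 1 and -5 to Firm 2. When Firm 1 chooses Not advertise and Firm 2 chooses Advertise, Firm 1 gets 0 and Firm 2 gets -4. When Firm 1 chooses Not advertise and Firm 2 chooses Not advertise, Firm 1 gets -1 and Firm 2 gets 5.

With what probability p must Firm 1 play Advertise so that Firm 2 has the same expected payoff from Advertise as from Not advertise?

p = 9/17

Set Firm 2's expected payoff from Advertise equal to that from Not advertise:
  Firm 2's payoff from Advertise: p·3 + (1−p)·(-4) = 7p - 4
  Firm 2's payoff from Not advertise: p·(-5) + (1−p)·5 = -10p + 5
  7p - 4 = -10p + 5  ⇒  17p = 9  ⇒  p = 9/17.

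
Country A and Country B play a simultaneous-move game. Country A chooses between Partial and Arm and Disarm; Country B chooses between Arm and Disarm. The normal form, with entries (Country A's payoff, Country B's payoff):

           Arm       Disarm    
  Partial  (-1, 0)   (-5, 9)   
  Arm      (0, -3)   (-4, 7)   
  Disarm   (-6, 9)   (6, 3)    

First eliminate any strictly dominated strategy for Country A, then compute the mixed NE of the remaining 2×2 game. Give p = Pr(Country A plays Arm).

Country A's strategy Partial is strictly dominated by Arm: 0 > -1 and -4 > -5. Eliminate Partial.
Country A's mix must leave Country B indifferent between Arm and Disarm.
  Country B's payoff from Arm: p·(-3) + (1−p)·9 = -12p + 9
  Country B's payoff from Disarm: p·7 + (1−p)·3 = 4p + 3
  -12p + 9 = 4p + 3  ⇒  -16p = -6  ⇒  p = 3/8.

p = 3/8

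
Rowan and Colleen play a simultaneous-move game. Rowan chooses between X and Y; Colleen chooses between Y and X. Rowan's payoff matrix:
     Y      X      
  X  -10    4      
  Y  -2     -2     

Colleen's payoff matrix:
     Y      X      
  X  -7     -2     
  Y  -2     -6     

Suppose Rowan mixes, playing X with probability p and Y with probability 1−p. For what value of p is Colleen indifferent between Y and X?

p = 4/9

Rowan's mix must leave Colleen indifferent between Y and X.
  Colleen's expected payoff from Y: p·(-7) + (1−p)·(-2) = -5p - 2
  Colleen's expected payoff from X: p·(-2) + (1−p)·(-6) = 4p - 6
  -5p - 2 = 4p - 6  ⇒  -9p = -4  ⇒  p = 4/9.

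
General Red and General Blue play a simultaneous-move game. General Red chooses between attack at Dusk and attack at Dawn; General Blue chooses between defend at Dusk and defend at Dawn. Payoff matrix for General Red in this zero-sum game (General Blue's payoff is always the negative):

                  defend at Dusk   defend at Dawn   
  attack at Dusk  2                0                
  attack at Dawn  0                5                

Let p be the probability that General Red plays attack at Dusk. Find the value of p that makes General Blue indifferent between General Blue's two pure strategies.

General Red's mix must leave General Blue indifferent between defend at Dusk and defend at Dawn.
  General Blue's payoff from defend at Dusk: p·(-2) + (1−p)·0 = -2p
  General Blue's payoff from defend at Dawn: p·0 + (1−p)·(-5) = 5p - 5
  -2p = 5p - 5  ⇒  -7p = -5  ⇒  p = 5/7.

p = 5/7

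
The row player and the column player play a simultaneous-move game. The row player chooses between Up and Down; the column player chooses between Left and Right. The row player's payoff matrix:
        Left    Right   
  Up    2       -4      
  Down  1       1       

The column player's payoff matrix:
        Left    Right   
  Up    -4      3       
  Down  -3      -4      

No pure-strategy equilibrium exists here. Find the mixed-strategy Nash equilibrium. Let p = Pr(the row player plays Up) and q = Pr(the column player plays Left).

p = 1/8, q = 5/6

The row player's mix must leave the column player indifferent between Left and Right.
  the column player's payoff to Left: p·(-4) + (1−p)·(-3) = -p - 3
  the column player's payoff to Right: p·3 + (1−p)·(-4) = 7p - 4
  -p - 3 = 7p - 4  ⇒  -8p = -1  ⇒  p = 1/8.
For the row player to be willing to mix, the row player must be indifferent between Up and Down, which pins down the column player's mix.
  the row player's payoff to Up: q·2 + (1−q)·(-4) = 6q - 4
  the row player's payoff to Down: q·1 + (1−q)·1 = 1
  6q - 4 = 1  ⇒  6q = 5  ⇒  q = 5/6.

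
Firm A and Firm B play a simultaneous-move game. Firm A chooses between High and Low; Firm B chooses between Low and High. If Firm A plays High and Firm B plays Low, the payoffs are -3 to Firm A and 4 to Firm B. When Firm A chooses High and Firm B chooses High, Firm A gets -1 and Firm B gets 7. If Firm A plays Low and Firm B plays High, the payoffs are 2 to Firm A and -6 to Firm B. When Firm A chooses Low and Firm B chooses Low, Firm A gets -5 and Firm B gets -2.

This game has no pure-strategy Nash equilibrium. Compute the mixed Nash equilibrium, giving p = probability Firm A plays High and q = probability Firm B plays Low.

Firm B's indifference between Low and High determines Firm A's mixing probability p:
  Firm B's expected payoff from Low: p·4 + (1−p)·(-2) = 6p - 2
  Firm B's expected payoff from High: p·7 + (1−p)·(-6) = 13p - 6
  6p - 2 = 13p - 6  ⇒  -7p = -4  ⇒  p = 4/7.
Set Firm A's expected payoff from High equal to that from Low:
  Firm A's payoff to High: q·(-3) + (1−q)·(-1) = -2q - 1
  Firm A's payoff to Low: q·(-5) + (1−q)·2 = -7q + 2
  -2q - 1 = -7q + 2  ⇒  5q = 3  ⇒  q = 3/5.

p = 4/7, q = 3/5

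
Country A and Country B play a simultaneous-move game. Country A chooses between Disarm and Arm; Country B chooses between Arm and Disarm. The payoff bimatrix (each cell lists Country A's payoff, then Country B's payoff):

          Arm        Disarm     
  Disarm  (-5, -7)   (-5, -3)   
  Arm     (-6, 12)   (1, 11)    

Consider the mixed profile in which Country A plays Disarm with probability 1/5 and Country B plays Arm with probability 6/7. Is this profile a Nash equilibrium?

Yes

Check Country B's indifference given Country A's mix p = 1/5:
  payoff from Arm = 41/5; payoff from Disarm = 41/5 — equal.
Check Country A's indifference given Country B's mix q = 6/7:
  payoff from Disarm = -5; payoff from Arm = -5 — equal.
Both players are indifferent, so neither can profitably deviate.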